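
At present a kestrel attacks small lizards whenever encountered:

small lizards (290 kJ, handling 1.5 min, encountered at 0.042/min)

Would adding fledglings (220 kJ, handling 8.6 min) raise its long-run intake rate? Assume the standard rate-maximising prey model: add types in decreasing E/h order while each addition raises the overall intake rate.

Yes

On small lizards alone, R = ΣλE/(1+Σλh) = 12.18/1.063 = 11.46 kJ/min.
Profitability of fledglings: 220/8.6 = 25.58 kJ/min.
25.58 > 11.46, so adding fledglings raises the average — include it.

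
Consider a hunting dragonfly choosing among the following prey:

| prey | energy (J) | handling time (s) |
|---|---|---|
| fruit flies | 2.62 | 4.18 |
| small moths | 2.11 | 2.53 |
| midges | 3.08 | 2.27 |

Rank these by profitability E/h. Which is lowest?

Profitability E/h (J/s): fruit flies = 2.62/4.18 = 0.627, small moths = 2.11/2.53 = 0.834, midges = 3.08/2.27 = 1.36.
Ranked: midges > small moths > fruit flies.

fruit flies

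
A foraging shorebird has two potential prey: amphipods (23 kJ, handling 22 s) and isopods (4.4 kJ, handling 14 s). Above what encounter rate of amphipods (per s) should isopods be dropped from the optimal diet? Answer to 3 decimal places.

At the threshold, the rate on amphipods alone equals the profitability of isopods: λ·23/(1 + λ·22) = 4.4/14 = 0.3143.
Rearranging, λ(23 − 0.3143×22) = 0.3143, so λ = 0.3143/16.09 = 0.01954 per s.

0.020 per s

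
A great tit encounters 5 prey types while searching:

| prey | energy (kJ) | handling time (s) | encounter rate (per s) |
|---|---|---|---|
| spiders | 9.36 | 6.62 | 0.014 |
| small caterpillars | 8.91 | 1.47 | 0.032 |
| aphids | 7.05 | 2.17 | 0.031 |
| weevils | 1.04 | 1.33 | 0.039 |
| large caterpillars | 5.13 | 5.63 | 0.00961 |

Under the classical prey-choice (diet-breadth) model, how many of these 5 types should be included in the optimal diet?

5

Profitabilities (E/h, kJ/s): small caterpillars 6.06, aphids 3.25, spiders 1.41, large caterpillars 0.911, weevils 0.782. Add prey in this order while the next type's profitability exceeds the intake rate on those already taken.
Rate on top 1: 0.2723. aphids: 3.25 > 0.2723 → include.
Rate on top 2: 0.452. spiders: 1.41 > 0.452 → include.
Rate on top 3: 0.5259. large caterpillars: 0.911 > 0.5259 → include.
Rate on top 4: 0.5424. weevils: 0.782 > 0.5424 → include.
Optimal diet: small caterpillars, aphids, spiders, large caterpillars, weevils — 5 of 5 types.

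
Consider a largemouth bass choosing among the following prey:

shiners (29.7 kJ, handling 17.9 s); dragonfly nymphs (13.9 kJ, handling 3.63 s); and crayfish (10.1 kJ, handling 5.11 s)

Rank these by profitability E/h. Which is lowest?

shiners

In descending order of E/h:
dragonfly nymphs: 13.9/3.63 = 3.83 kJ/s
crayfish: 10.1/5.11 = 1.98 kJ/s
shiners: 29.7/17.9 = 1.66 kJ/s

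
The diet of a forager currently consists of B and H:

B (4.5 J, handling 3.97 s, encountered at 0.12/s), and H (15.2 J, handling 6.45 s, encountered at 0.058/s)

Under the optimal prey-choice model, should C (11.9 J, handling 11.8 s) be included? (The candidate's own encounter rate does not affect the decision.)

Yes

Current rate: (0.12×4.5 + 0.058×15.2)/(1 + 0.12×3.97 + 0.058×6.45) = 0.7682 J/s.
C: E/h = 11.9/11.8 = 1.008 J/s.
1.008 > 0.7682, so adding C raises the average — include it.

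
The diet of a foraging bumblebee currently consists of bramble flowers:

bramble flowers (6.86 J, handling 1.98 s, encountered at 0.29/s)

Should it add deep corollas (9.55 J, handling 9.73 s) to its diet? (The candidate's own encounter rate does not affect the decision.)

No

Current rate: (0.29×6.86)/(1 + 0.29×1.98) = 1.264 J/s.
Profitability of deep corollas: 9.55/9.73 = 0.9815 J/s.
Since 0.9815 < R, time spent handling deep corollas is better spent searching.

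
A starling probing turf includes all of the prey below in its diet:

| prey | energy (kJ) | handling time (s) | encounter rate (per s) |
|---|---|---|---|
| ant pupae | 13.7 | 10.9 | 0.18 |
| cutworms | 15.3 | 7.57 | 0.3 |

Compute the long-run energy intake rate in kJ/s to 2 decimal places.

Energy encountered per unit search time: 0.18×13.7 + 0.3×15.3 = 7.056 kJ/s.
Handling time per unit search time: 0.18×10.9 + 0.3×7.57 = 4.233.
Rate = 7.056/(1 + 4.233) = 1.348 kJ/s.

1.35 kJ/s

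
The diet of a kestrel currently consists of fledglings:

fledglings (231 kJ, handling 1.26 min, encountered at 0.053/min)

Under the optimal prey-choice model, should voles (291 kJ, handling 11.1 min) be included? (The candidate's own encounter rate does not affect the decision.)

Intake rate on the current diet: R = (0.053×231) / (1 + 0.053×1.26) = 12.24/1.067 = 11.48 kJ/min.
voles: E/h = 291/11.1 = 26.22 kJ/min.
Since 26.22 > R, including voles increases the long-run rate.

Yes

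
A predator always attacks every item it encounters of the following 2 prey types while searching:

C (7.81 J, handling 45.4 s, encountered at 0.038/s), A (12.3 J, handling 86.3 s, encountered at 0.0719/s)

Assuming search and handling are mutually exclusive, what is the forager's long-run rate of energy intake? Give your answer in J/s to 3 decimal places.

R = Σλ_iE_i / (1 + Σλ_ih_i)
Numerator: 0.038×7.81 + 0.0719×12.3 = 1.181
Denominator: 1 + 0.038×45.4 + 0.0719×86.3 = 8.93
R = 1.181/8.93 = 0.1323 J/s

0.132 J/s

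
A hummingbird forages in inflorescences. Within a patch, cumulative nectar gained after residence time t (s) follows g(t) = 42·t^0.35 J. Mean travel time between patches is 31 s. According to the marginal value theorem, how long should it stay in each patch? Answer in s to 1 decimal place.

Maximise g(t)/(T+t): set derivative to zero → g'(t)(T+t) = g(t).
g'(t) = 0.35·42·t^-0.65. Setting 0.35·42·t^-0.65 = 42·t^0.35/(31+t) gives 0.35(31+t) = t, so 0.65·t = 0.35×31.
t* = 0.35×31/0.65 = 16.69 s.

16.7 s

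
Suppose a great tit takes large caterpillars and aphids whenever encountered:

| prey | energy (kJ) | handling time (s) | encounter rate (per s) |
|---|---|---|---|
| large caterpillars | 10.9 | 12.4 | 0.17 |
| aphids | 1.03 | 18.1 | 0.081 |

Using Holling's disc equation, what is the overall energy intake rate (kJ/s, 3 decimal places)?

0.423 kJ/s

R = (0.17×10.9 + 0.081×1.03) / (1 + 0.17×12.4 + 0.081×18.1) = 1.936/4.574 = 0.4233 kJ/s.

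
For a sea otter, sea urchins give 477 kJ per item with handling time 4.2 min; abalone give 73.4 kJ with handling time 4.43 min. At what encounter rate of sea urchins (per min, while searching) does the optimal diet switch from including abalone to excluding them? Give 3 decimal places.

0.041 per min

Drop abalone once their profitability E₂/h₂ falls below the rate achievable on sea urchins alone: E₂/h₂ = λE₁/(1 + λh₁).
Solve for λ: λE₁h₂ = E₂(1 + λh₁) → λ(E₁h₂ − E₂h₁) = E₂ → λ = E₂/(E₁h₂ − E₂h₁).
λ = 73.4/(477×4.43 − 73.4×4.2) = 73.4/1805 = 0.04067 per min.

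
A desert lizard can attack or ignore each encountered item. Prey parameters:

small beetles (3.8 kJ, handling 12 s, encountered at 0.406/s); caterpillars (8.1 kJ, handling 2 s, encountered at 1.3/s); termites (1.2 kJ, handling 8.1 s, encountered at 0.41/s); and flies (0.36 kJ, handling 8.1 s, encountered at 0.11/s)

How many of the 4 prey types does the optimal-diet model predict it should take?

1

Rank by E/h (kJ/s): caterpillars 4.05, small beetles 0.317, termites 0.148, flies 0.0444. Include each in turn until the next type's E/h falls below the running intake rate.
Rate on top 1: 2.925. small beetles: 0.317 < 2.925 → exclude; stop.
Optimal diet: caterpillars — 1 of 4 types.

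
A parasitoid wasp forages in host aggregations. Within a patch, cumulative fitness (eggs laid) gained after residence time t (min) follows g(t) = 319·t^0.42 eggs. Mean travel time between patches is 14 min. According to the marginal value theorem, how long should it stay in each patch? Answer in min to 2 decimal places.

By the marginal value theorem, leave when the instantaneous gain rate g'(t) equals the habitat-wide average g(t)/(T + t).
g'(t) = 0.42·319·t^-0.58. Setting 0.42·319·t^-0.58 = 319·t^0.42/(14+t) gives 0.42(14+t) = t, so 0.58·t = 0.42×14.
t* = 0.42×14/0.58 = 10.14 min.

10.14 min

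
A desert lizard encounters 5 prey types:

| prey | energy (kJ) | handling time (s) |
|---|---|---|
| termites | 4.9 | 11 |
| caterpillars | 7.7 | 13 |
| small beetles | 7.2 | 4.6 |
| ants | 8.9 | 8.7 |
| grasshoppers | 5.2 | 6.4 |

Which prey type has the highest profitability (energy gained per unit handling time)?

small beetles

In descending order of E/h:
small beetles: 7.2/4.6 = 1.57 kJ/s
ants: 8.9/8.7 = 1.02 kJ/s
grasshoppers: 5.2/6.4 = 0.812 kJ/s
caterpillars: 7.7/13 = 0.592 kJ/s
termites: 4.9/11 = 0.445 kJ/s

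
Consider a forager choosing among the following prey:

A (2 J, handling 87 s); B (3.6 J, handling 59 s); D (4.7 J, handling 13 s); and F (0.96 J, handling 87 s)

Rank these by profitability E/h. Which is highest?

D

Profitability E/h (J/s): A = 2/87 = 0.023, B = 3.6/59 = 0.061, D = 4.7/13 = 0.362, F = 0.96/87 = 0.011.
Ranked: D > B > A > F.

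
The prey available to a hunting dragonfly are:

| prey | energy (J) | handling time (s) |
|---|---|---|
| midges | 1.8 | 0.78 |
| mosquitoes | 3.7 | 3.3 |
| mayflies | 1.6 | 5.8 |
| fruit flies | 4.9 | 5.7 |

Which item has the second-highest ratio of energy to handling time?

In descending order of E/h:
midges: 1.8/0.78 = 2.31 J/s
mosquitoes: 3.7/3.3 = 1.12 J/s
fruit flies: 4.9/5.7 = 0.86 J/s
mayflies: 1.6/5.8 = 0.276 J/s

mosquitoes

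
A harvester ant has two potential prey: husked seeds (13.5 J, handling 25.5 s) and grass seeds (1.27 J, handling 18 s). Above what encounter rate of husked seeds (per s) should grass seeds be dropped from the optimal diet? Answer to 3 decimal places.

Drop grass seeds once their profitability E₂/h₂ falls below the rate achievable on husked seeds alone: E₂/h₂ = λE₁/(1 + λh₁).
Solve for λ: λE₁h₂ = E₂(1 + λh₁) → λ(E₁h₂ − E₂h₁) = E₂ → λ = E₂/(E₁h₂ − E₂h₁).
λ = 1.27/(13.5×18 − 1.27×25.5) = 1.27/210.6 = 0.00603 per s.

0.006 per s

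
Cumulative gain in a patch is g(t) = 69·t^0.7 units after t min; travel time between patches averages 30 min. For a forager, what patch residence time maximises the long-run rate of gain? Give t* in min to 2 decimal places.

70.00 min

By the marginal value theorem, leave when the instantaneous gain rate g'(t) equals the habitat-wide average g(t)/(T + t).
g'(t) = 0.7·69·t^-0.3. Setting 0.7·69·t^-0.3 = 69·t^0.7/(30+t) gives 0.7(30+t) = t, so 0.30·t = 0.7×30.
t* = 0.7×30/0.30 = 70 min.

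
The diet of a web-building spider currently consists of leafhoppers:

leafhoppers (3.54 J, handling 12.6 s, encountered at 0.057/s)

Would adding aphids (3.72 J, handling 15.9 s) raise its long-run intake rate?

Intake rate on the current diet: R = (0.057×3.54) / (1 + 0.057×12.6) = 0.2018/1.718 = 0.1174 J/s.
aphids: E/h = 3.72/15.9 = 0.234 J/s.
0.234 > 0.1174, so adding aphids raises the average — include it.

Yes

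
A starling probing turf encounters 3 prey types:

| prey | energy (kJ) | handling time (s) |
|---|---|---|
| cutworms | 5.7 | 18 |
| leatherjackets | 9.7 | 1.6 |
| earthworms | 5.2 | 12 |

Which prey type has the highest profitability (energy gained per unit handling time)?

leatherjackets

In descending order of E/h:
leatherjackets: 9.7/1.6 = 6.06 kJ/s
earthworms: 5.2/12 = 0.433 kJ/s
cutworms: 5.7/18 = 0.317 kJ/s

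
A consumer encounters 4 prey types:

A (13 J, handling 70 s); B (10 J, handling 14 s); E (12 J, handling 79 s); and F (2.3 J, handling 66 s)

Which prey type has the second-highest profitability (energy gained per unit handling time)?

A

Profitability E/h (J/s): A = 13/70 = 0.186, B = 10/14 = 0.714, E = 12/79 = 0.152, F = 2.3/66 = 0.0348.
Ranked: B > A > E > F.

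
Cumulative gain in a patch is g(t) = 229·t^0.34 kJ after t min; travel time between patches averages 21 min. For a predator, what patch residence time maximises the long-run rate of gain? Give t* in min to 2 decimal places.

Optimal t* satisfies g'(t*) = g(t*)/(T + t*).
g'(t) = 0.34·229·t^-0.66. Setting 0.34·229·t^-0.66 = 229·t^0.34/(21+t) gives 0.34(21+t) = t, so 0.66·t = 0.34×21.
t* = 0.34×21/0.66 = 10.82 min.

10.82 min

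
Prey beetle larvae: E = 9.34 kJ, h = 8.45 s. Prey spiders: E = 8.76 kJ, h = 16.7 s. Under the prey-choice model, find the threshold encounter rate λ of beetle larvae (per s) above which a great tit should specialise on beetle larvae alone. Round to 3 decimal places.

At the threshold, the rate on beetle larvae alone equals the profitability of spiders: λ·9.34/(1 + λ·8.45) = 8.76/16.7 = 0.5246.
Rearranging, λ(9.34 − 0.5246×8.45) = 0.5246, so λ = 0.5246/4.908 = 0.1069 per s.

0.107 per s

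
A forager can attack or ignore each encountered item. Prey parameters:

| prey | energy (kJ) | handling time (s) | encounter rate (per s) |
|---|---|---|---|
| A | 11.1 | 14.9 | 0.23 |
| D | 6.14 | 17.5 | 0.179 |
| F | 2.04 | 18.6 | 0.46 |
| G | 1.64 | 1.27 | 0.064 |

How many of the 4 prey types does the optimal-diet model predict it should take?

2

Rank by E/h (kJ/s): G 1.29, A 0.745, D 0.351, F 0.11. Include each in turn until the next type's E/h falls below the running intake rate.
Rate on top 1: 0.09707. A: 0.745 > 0.09707 → include.
Rate on top 2: 0.5896. D: 0.351 < 0.5896 → exclude; stop.
Optimal diet: G, A — 2 of 4 types.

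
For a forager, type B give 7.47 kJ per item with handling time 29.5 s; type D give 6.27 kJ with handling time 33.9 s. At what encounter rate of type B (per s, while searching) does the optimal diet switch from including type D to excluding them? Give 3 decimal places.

At the threshold, the rate on type B alone equals the profitability of type D: λ·7.47/(1 + λ·29.5) = 6.27/33.9 = 0.185.
Rearranging, λ(7.47 − 0.185×29.5) = 0.185, so λ = 0.185/2.014 = 0.09184 per s.

0.092 per s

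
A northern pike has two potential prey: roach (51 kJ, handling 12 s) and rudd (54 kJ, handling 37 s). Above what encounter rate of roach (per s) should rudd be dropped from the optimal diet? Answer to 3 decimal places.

At the threshold, the rate on roach alone equals the profitability of rudd: λ·51/(1 + λ·12) = 54/37 = 1.459.
Rearranging, λ(51 − 1.459×12) = 1.459, so λ = 1.459/33.49 = 0.04358 per s.

0.044 per s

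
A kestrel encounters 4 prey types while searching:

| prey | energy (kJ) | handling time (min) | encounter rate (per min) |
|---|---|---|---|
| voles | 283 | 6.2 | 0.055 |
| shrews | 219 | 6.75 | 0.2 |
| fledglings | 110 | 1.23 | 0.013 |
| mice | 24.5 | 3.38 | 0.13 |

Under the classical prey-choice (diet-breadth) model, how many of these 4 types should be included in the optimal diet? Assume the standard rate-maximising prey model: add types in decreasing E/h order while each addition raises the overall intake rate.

3

Rank by E/h (kJ/min): fledglings 89.4, voles 45.6, shrews 32.4, mice 7.25. Include each in turn until the next type's E/h falls below the running intake rate.
Rate on top 1: 1.407. voles: 45.6 > 1.407 → include.
Rate on top 2: 12.52. shrews: 32.4 > 12.52 → include.
Rate on top 3: 22.46. mice: 7.25 < 22.46 → exclude; stop.
Optimal diet: fledglings, voles, shrews — 3 of 4 types.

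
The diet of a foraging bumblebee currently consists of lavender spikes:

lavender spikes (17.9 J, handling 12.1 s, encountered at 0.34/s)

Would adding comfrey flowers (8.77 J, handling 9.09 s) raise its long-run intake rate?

Current rate: (0.34×17.9)/(1 + 0.34×12.1) = 1.19 J/s.
comfrey flowers: E/h = 8.77/9.09 = 0.9648 J/s.
0.9648 < 1.19, so adding comfrey flowers would lower the average — exclude it.

No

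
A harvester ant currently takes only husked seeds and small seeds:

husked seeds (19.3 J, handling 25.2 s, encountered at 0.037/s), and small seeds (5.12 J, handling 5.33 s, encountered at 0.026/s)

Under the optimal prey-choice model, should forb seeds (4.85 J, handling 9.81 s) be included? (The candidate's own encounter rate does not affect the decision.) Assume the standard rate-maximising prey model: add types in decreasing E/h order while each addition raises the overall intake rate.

Yes

Current rate: (0.037×19.3 + 0.026×5.12)/(1 + 0.037×25.2 + 0.026×5.33) = 0.4091 J/s.
Profitability of forb seeds: 4.85/9.81 = 0.4944 J/s.
Since 0.4944 > R, including forb seeds increases the long-run rate.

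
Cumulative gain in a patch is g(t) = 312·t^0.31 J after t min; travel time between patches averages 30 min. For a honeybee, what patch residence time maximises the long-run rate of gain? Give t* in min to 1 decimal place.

Optimal t* satisfies g'(t*) = g(t*)/(T + t*).
g'(t) = 0.31·312·t^-0.69. Setting 0.31·312·t^-0.69 = 312·t^0.31/(30+t) gives 0.31(30+t) = t, so 0.69·t = 0.31×30.
t* = 0.31×30/0.69 = 13.48 min.

13.5 min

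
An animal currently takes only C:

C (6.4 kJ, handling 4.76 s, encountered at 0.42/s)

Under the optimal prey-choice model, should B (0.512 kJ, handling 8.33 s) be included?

No

On C alone, R = ΣλE/(1+Σλh) = 2.688/2.999 = 0.8962 kJ/s.
Profitability of B: 0.512/8.33 = 0.06146 kJ/s.
0.06146 < 0.8962, so adding B would lower the average — exclude it.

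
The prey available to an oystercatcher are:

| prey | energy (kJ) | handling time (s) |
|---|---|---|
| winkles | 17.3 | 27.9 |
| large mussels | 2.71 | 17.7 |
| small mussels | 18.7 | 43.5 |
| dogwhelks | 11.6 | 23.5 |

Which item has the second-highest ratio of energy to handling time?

dogwhelks

In descending order of E/h:
winkles: 17.3/27.9 = 0.62 kJ/s
dogwhelks: 11.6/23.5 = 0.494 kJ/s
small mussels: 18.7/43.5 = 0.43 kJ/s
large mussels: 2.71/17.7 = 0.153 kJ/s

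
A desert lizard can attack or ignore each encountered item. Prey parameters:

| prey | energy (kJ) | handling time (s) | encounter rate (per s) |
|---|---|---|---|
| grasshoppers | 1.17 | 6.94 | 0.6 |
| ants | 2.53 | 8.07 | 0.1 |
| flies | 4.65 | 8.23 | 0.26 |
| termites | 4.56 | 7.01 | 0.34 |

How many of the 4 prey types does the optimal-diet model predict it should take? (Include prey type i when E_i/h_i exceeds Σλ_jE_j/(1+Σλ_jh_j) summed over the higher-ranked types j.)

2

E/h in descending order: termites 0.65, flies 0.565, ants 0.314, grasshoppers 0.169 kJ/s. The optimal diet is the largest prefix of this list for which every included type satisfies E_i/h_i > R on the types above it.
Rate on top 1: 0.4582. flies: 0.565 > 0.4582 → include.
Rate on top 2: 0.4996. ants: 0.314 < 0.4996 → exclude; stop.
Optimal diet: termites, flies — 2 of 4 types.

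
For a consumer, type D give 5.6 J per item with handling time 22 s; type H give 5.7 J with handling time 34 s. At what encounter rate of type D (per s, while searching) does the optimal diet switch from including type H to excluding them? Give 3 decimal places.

0.088 per s

At the threshold, the rate on type D alone equals the profitability of type H: λ·5.6/(1 + λ·22) = 5.7/34 = 0.1676.
Rearranging, λ(5.6 − 0.1676×22) = 0.1676, so λ = 0.1676/1.912 = 0.08769 per s.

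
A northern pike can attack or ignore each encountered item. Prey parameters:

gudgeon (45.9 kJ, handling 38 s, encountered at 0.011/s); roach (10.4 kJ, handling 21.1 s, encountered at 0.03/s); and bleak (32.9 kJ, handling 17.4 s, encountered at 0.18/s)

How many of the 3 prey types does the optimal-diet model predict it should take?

Profitabilities (E/h, kJ/s): bleak 1.89, gudgeon 1.21, roach 0.493. Add prey in this order while the next type's profitability exceeds the intake rate on those already taken.
Rate on top 1: 1.433. gudgeon: 1.21 < 1.433 → exclude; stop.
Optimal diet: bleak — 1 of 3 types.

1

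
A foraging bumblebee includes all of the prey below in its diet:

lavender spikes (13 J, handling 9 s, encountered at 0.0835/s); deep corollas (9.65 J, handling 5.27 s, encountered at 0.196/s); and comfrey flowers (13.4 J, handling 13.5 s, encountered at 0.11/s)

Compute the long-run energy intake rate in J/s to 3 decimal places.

R = Σλ_iE_i / (1 + Σλ_ih_i)
Numerator: 0.0835×13 + 0.196×9.65 + 0.11×13.4 = 4.451
Denominator: 1 + 0.0835×9 + 0.196×5.27 + 0.11×13.5 = 4.269
R = 4.451/4.269 = 1.043 J/s

1.043 J/s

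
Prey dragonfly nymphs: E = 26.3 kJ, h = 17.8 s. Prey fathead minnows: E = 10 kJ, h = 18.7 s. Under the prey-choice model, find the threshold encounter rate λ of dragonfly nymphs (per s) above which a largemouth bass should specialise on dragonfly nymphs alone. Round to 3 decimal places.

The zero-one rule: include fathead minnows iff E₂/h₂ > λE₁/(1+λh₁). Equality gives the switch point.
λE₁h₂ = E₂ + λE₂h₁ ⇒ λ = E₂/(E₁h₂ − E₂h₁) = 10/(491.8 − 178) = 0.03187 per s.

0.032 per s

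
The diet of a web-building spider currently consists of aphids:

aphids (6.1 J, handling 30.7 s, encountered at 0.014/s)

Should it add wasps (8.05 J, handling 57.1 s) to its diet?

Yes

Intake rate on the current diet: R = (0.014×6.1) / (1 + 0.014×30.7) = 0.0854/1.43 = 0.05973 J/s.
Profitability of wasps: 8.05/57.1 = 0.141 J/s.
0.141 > 0.05973, so adding wasps raises the average — include it.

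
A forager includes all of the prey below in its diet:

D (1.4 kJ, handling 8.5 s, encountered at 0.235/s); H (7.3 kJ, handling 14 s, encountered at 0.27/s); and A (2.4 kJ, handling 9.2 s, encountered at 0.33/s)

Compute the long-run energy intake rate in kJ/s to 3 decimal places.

R = (0.235×1.4 + 0.27×7.3 + 0.33×2.4) / (1 + 0.235×8.5 + 0.27×14 + 0.33×9.2) = 3.092/9.813 = 0.3151 kJ/s.

0.315 kJ/s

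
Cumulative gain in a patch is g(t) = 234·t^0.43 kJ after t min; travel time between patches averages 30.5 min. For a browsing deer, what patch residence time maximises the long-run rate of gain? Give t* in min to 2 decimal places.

Maximise g(t)/(T+t): set derivative to zero → g'(t)(T+t) = g(t).
g'(t) = 0.43·234·t^-0.57. Setting 0.43·234·t^-0.57 = 234·t^0.43/(30.5+t) gives 0.43(30.5+t) = t, so 0.57·t = 0.43×30.5.
t* = 0.43×30.5/0.57 = 23.01 min.

23.01 min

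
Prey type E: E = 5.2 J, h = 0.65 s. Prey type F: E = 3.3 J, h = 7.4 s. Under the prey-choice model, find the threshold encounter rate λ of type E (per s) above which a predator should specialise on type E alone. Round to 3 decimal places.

Drop type F once their profitability E₂/h₂ falls below the rate achievable on type E alone: E₂/h₂ = λE₁/(1 + λh₁).
Solve for λ: λE₁h₂ = E₂(1 + λh₁) → λ(E₁h₂ − E₂h₁) = E₂ → λ = E₂/(E₁h₂ − E₂h₁).
λ = 3.3/(5.2×7.4 − 3.3×0.65) = 3.3/36.34 = 0.09082 per s.

0.091 per s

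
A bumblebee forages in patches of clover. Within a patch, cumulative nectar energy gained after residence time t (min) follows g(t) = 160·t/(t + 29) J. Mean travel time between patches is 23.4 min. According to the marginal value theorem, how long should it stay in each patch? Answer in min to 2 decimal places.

26.05 min

Optimal t* satisfies g'(t*) = g(t*)/(T + t*).
g'(t) = 160·29/(t + 29)². Setting 160·29/(t+29)² = 160t/[(t+29)(23.4+t)] gives 29(23.4+t) = t(t+29), so t² = 29×23.4 = 678.6.
t* = √678.6 = 26.05 min.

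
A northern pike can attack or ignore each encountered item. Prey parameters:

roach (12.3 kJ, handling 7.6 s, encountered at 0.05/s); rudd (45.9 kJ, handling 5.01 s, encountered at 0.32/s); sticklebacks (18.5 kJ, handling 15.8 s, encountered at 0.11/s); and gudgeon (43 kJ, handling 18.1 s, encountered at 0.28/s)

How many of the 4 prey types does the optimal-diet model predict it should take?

Rank by E/h (kJ/s): rudd 9.16, gudgeon 2.38, roach 1.62, sticklebacks 1.17. Include each in turn until the next type's E/h falls below the running intake rate.
Rate on top 1: 5.642. gudgeon: 2.38 < 5.642 → exclude; stop.
Optimal diet: rudd — 1 of 4 types.

1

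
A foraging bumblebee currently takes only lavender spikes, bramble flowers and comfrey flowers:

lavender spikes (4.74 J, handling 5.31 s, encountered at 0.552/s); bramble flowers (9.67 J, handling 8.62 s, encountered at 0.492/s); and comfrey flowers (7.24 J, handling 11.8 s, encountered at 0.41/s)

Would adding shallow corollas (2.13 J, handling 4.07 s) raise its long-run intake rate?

No

Intake rate on the current diet: R = (0.552×4.74 + 0.492×9.67 + 0.41×7.24) / (1 + 0.552×5.31 + 0.492×8.62 + 0.41×11.8) = 10.34/13.01 = 0.795 J/s.
shallow corollas: E/h = 2.13/4.07 = 0.5233 J/s.
0.5233 < 0.795, so adding shallow corollas would lower the average — exclude it.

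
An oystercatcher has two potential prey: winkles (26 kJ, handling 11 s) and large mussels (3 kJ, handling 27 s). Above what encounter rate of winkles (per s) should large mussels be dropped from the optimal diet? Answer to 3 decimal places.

The zero-one rule: include large mussels iff E₂/h₂ > λE₁/(1+λh₁). Equality gives the switch point.
λE₁h₂ = E₂ + λE₂h₁ ⇒ λ = E₂/(E₁h₂ − E₂h₁) = 3/(702 − 33) = 0.004484 per s.

0.004 per s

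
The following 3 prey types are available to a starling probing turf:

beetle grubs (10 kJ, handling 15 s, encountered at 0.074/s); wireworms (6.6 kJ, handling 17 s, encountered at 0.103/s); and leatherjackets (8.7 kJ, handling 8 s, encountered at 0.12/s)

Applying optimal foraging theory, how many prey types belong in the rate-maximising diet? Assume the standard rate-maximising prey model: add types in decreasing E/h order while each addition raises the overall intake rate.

2

E/h in descending order: leatherjackets 1.09, beetle grubs 0.667, wireworms 0.388 kJ/s. The optimal diet is the largest prefix of this list for which every included type satisfies E_i/h_i > R on the types above it.
Rate on top 1: 0.5327. beetle grubs: 0.667 > 0.5327 → include.
Rate on top 2: 0.5811. wireworms: 0.388 < 0.5811 → exclude; stop.
Optimal diet: leatherjackets, beetle grubs — 2 of 3 types.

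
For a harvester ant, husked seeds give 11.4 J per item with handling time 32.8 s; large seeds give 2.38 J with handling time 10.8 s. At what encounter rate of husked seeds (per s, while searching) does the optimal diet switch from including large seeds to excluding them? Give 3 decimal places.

Drop large seeds once their profitability E₂/h₂ falls below the rate achievable on husked seeds alone: E₂/h₂ = λE₁/(1 + λh₁).
Solve for λ: λE₁h₂ = E₂(1 + λh₁) → λ(E₁h₂ − E₂h₁) = E₂ → λ = E₂/(E₁h₂ − E₂h₁).
λ = 2.38/(11.4×10.8 − 2.38×32.8) = 2.38/45.06 = 0.05282 per s.

0.053 per s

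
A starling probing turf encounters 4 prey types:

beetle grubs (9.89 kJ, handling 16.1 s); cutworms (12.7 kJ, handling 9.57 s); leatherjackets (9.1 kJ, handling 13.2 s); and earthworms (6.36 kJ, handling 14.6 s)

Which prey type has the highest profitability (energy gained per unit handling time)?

In descending order of E/h:
cutworms: 12.7/9.57 = 1.33 kJ/s
leatherjackets: 9.1/13.2 = 0.689 kJ/s
beetle grubs: 9.89/16.1 = 0.614 kJ/s
earthworms: 6.36/14.6 = 0.436 kJ/s

cutworms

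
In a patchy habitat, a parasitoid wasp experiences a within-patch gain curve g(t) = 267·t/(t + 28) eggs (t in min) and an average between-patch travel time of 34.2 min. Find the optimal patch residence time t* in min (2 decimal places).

30.95 min

Optimal t* satisfies g'(t*) = g(t*)/(T + t*).
g'(t) = 267·28/(t + 28)². Setting 267·28/(t+28)² = 267t/[(t+28)(34.2+t)] gives 28(34.2+t) = t(t+28), so t² = 28×34.2 = 957.6.
t* = √957.6 = 30.95 min.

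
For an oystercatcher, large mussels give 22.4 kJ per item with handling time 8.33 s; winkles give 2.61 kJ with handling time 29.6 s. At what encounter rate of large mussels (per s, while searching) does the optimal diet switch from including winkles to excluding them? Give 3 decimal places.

0.004 per s

At the threshold, the rate on large mussels alone equals the profitability of winkles: λ·22.4/(1 + λ·8.33) = 2.61/29.6 = 0.08818.
Rearranging, λ(22.4 − 0.08818×8.33) = 0.08818, so λ = 0.08818/21.67 = 0.00407 per s.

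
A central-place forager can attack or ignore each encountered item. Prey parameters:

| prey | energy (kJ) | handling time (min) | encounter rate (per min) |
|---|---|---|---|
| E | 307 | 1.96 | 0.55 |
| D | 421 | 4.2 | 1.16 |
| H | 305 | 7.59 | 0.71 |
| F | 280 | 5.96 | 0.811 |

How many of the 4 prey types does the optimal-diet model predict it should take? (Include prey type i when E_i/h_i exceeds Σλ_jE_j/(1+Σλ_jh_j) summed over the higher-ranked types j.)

2

E/h in descending order: E 157, D 100, F 47, H 40.2 kJ/min. The optimal diet is the largest prefix of this list for which every included type satisfies E_i/h_i > R on the types above it.
Rate on top 1: 81.26. D: 100 > 81.26 → include.
Rate on top 2: 94.56. F: 47 < 94.56 → exclude; stop.
Optimal diet: E, D — 2 of 4 types.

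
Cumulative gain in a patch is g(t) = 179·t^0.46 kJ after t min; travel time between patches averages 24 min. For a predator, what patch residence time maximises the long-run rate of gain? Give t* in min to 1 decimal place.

Optimal t* satisfies g'(t*) = g(t*)/(T + t*).
g'(t) = 0.46·179·t^-0.54. Setting 0.46·179·t^-0.54 = 179·t^0.46/(24+t) gives 0.46(24+t) = t, so 0.54·t = 0.46×24.
t* = 0.46×24/0.54 = 20.44 min.

20.4 min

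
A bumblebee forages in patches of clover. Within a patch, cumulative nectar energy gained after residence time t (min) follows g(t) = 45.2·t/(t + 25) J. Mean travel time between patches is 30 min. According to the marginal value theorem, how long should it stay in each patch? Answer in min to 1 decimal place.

27.4 min

Maximise g(t)/(T+t): set derivative to zero → g'(t)(T+t) = g(t).
g'(t) = 45.2·25/(t + 25)². Setting 45.2·25/(t+25)² = 45.2t/[(t+25)(30+t)] gives 25(30+t) = t(t+25), so t² = 25×30 = 750.
t* = √750 = 27.39 min.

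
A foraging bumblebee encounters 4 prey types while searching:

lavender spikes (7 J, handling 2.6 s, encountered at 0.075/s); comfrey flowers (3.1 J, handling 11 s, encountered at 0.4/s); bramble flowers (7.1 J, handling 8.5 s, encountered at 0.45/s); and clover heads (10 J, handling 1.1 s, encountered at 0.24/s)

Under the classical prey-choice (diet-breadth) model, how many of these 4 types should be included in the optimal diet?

Profitabilities (E/h, J/s): clover heads 9.09, lavender spikes 2.69, bramble flowers 0.835, comfrey flowers 0.282. Add prey in this order while the next type's profitability exceeds the intake rate on those already taken.
Rate on top 1: 1.899. lavender spikes: 2.69 > 1.899 → include.
Rate on top 2: 2.005. bramble flowers: 0.835 < 2.005 → exclude; stop.
Optimal diet: clover heads, lavender spikes — 2 of 4 types.

2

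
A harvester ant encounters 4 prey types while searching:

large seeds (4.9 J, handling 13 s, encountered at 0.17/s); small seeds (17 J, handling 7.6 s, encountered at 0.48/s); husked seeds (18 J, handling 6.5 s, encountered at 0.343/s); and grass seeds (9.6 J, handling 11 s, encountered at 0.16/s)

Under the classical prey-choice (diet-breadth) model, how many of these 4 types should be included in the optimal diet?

Profitabilities (E/h, J/s): husked seeds 2.77, small seeds 2.24, grass seeds 0.873, large seeds 0.377. Add prey in this order while the next type's profitability exceeds the intake rate on those already taken.
Rate on top 1: 1.912. small seeds: 2.24 > 1.912 → include.
Rate on top 2: 2.084. grass seeds: 0.873 < 2.084 → exclude; stop.
Optimal diet: husked seeds, small seeds — 2 of 4 types.

2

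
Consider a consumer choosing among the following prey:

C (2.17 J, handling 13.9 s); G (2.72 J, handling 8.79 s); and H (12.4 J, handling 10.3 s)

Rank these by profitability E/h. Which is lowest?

C

In descending order of E/h:
H: 12.4/10.3 = 1.2 J/s
G: 2.72/8.79 = 0.309 J/s
C: 2.17/13.9 = 0.156 J/s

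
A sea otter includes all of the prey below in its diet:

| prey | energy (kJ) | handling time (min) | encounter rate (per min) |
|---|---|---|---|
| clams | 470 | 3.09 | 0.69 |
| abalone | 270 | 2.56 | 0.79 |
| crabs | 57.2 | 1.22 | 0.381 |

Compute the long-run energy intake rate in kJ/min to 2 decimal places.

Energy encountered per unit search time: 0.69×470 + 0.79×270 + 0.381×57.2 = 559.4 kJ/min.
Handling time per unit search time: 0.69×3.09 + 0.79×2.56 + 0.381×1.22 = 4.619.
Rate = 559.4/(1 + 4.619) = 99.55 kJ/min.

99.55 kJ/min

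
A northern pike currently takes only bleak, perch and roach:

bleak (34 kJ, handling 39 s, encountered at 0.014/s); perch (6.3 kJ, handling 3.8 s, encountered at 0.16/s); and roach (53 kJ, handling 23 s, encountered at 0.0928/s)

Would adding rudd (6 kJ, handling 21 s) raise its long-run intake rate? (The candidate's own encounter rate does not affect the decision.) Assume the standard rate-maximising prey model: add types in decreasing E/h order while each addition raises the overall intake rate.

No

Current rate: (0.014×34 + 0.16×6.3 + 0.0928×53)/(1 + 0.014×39 + 0.16×3.8 + 0.0928×23) = 1.493 kJ/s.
Profitability of rudd: 6/21 = 0.2857 kJ/s.
Since 0.2857 < R, time spent handling rudd is better spent searching.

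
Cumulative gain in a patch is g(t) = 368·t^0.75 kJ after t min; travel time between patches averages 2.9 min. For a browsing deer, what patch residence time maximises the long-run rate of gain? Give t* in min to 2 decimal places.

8.70 min

Maximise g(t)/(T+t): set derivative to zero → g'(t)(T+t) = g(t).
g'(t) = 0.75·368·t^-0.25. Setting 0.75·368·t^-0.25 = 368·t^0.75/(2.9+t) gives 0.75(2.9+t) = t, so 0.25·t = 0.75×2.9.
t* = 0.75×2.9/0.25 = 8.7 min.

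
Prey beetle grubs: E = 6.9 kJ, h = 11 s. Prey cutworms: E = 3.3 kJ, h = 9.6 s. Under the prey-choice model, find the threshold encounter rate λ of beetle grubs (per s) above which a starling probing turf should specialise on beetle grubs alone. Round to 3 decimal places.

0.110 per s

The zero-one rule: include cutworms iff E₂/h₂ > λE₁/(1+λh₁). Equality gives the switch point.
λE₁h₂ = E₂ + λE₂h₁ ⇒ λ = E₂/(E₁h₂ − E₂h₁) = 3.3/(66.24 − 36.3) = 0.1102 per s.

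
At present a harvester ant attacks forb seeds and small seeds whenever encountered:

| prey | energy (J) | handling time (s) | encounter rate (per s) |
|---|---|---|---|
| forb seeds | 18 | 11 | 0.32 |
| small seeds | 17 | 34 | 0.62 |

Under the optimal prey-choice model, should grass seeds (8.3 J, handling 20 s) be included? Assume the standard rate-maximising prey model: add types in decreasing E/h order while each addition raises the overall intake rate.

No

On forb seeds and small seeds alone, R = ΣλE/(1+Σλh) = 16.3/25.6 = 0.6367 J/s.
Profitability of grass seeds: 8.3/20 = 0.415 J/s.
Since 0.415 < R, time spent handling grass seeds is better spent searching.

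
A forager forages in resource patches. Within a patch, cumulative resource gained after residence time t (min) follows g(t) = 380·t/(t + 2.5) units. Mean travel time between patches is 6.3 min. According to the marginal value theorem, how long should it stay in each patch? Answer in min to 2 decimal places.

3.97 min

Maximise g(t)/(T+t): set derivative to zero → g'(t)(T+t) = g(t).
g'(t) = 380·2.5/(t + 2.5)². Setting 380·2.5/(t+2.5)² = 380t/[(t+2.5)(6.3+t)] gives 2.5(6.3+t) = t(t+2.5), so t² = 2.5×6.3 = 15.75.
t* = √15.75 = 3.969 min.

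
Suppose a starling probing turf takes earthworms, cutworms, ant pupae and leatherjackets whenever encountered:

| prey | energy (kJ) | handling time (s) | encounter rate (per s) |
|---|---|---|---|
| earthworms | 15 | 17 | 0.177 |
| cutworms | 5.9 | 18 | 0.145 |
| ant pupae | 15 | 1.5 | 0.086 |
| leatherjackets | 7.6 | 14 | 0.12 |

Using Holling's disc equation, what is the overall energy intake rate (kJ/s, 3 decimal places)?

R = Σλ_iE_i / (1 + Σλ_ih_i)
Numerator: 0.177×15 + 0.145×5.9 + 0.086×15 + 0.12×7.6 = 5.712
Denominator: 1 + 0.177×17 + 0.145×18 + 0.086×1.5 + 0.12×14 = 8.428
R = 5.712/8.428 = 0.6778 kJ/s

0.678 kJ/s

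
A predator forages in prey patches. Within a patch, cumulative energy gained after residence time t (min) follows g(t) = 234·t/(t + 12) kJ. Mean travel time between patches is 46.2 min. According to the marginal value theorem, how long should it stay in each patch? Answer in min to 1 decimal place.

23.5 min

By the marginal value theorem, leave when the instantaneous gain rate g'(t) equals the habitat-wide average g(t)/(T + t).
g'(t) = 234·12/(t + 12)². Setting 234·12/(t+12)² = 234t/[(t+12)(46.2+t)] gives 12(46.2+t) = t(t+12), so t² = 12×46.2 = 554.4.
t* = √554.4 = 23.55 min.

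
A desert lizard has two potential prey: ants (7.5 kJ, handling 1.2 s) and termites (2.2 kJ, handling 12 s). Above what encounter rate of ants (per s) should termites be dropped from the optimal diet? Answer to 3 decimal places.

0.025 per s

At the threshold, the rate on ants alone equals the profitability of termites: λ·7.5/(1 + λ·1.2) = 2.2/12 = 0.1833.
Rearranging, λ(7.5 − 0.1833×1.2) = 0.1833, so λ = 0.1833/7.28 = 0.02518 per s.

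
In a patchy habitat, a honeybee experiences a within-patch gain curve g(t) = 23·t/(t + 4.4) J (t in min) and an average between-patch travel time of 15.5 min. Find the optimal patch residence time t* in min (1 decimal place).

By the marginal value theorem, leave when the instantaneous gain rate g'(t) equals the habitat-wide average g(t)/(T + t).
g'(t) = 23·4.4/(t + 4.4)². Setting 23·4.4/(t+4.4)² = 23t/[(t+4.4)(15.5+t)] gives 4.4(15.5+t) = t(t+4.4), so t² = 4.4×15.5 = 68.2.
t* = √68.2 = 8.258 min.

8.3 min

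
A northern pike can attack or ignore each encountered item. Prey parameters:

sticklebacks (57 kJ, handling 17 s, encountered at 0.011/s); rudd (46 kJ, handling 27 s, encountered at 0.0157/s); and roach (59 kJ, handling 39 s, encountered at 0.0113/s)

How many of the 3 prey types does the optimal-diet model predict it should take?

Profitabilities (E/h, kJ/s): sticklebacks 3.35, rudd 1.7, roach 1.51. Add prey in this order while the next type's profitability exceeds the intake rate on those already taken.
Rate on top 1: 0.5282. rudd: 1.7 > 0.5282 → include.
Rate on top 2: 0.8375. roach: 1.51 > 0.8375 → include.
Optimal diet: sticklebacks, rudd, roach — 3 of 3 types.

3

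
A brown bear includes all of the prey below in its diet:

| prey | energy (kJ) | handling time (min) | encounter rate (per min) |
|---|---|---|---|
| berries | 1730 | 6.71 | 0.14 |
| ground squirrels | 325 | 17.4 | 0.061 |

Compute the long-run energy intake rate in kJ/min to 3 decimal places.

Energy encountered per unit search time: 0.14×1730 + 0.061×325 = 262 kJ/min.
Handling time per unit search time: 0.14×6.71 + 0.061×17.4 = 2.001.
Rate = 262/(1 + 2.001) = 87.32 kJ/min.

87.318 kJ/min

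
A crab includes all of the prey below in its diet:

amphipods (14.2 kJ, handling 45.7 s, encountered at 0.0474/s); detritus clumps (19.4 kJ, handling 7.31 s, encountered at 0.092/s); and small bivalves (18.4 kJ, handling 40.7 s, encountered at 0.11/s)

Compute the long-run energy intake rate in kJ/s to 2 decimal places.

R = (0.0474×14.2 + 0.092×19.4 + 0.11×18.4) / (1 + 0.0474×45.7 + 0.092×7.31 + 0.11×40.7) = 4.482/8.316 = 0.539 kJ/s.

0.54 kJ/s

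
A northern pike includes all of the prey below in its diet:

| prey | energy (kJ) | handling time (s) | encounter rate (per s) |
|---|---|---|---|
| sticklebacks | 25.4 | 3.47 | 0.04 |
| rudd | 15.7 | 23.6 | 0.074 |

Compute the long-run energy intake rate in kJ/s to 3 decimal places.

0.755 kJ/s

R = (0.04×25.4 + 0.074×15.7) / (1 + 0.04×3.47 + 0.074×23.6) = 2.178/2.885 = 0.7548 kJ/s.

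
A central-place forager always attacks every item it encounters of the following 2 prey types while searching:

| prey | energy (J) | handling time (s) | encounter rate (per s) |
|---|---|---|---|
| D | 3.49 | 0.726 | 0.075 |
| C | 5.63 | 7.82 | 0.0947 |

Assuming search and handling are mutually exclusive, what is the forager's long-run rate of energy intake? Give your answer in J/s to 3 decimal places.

0.443 J/s

R = Σλ_iE_i / (1 + Σλ_ih_i)
Numerator: 0.075×3.49 + 0.0947×5.63 = 0.7949
Denominator: 1 + 0.075×0.726 + 0.0947×7.82 = 1.795
R = 0.7949/1.795 = 0.4428 J/s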